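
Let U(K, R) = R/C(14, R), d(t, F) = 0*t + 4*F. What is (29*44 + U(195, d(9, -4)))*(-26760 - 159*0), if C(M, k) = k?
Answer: -34172520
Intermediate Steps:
d(t, F) = 4*F (d(t, F) = 0 + 4*F = 4*F)
U(K, R) = 1 (U(K, R) = R/R = 1)
(29*44 + U(195, d(9, -4)))*(-26760 - 159*0) = (29*44 + 1)*(-26760 - 159*0) = (1276 + 1)*(-26760 + 0) = 1277*(-26760) = -34172520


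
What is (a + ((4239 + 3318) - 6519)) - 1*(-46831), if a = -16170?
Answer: 31699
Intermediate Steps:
(a + ((4239 + 3318) - 6519)) - 1*(-46831) = (-16170 + ((4239 + 3318) - 6519)) - 1*(-46831) = (-16170 + (7557 - 6519)) + 46831 = (-16170 + 1038) + 46831 = -15132 + 46831 = 31699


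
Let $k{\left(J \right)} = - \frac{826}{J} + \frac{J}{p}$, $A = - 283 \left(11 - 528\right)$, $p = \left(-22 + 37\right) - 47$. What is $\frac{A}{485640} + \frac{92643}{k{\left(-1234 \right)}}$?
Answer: $\frac{49356584917423}{20898546120} \approx 2361.7$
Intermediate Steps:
$p = -32$ ($p = 15 - 47 = -32$)
$A = 146311$ ($A = \left(-283\right) \left(-517\right) = 146311$)
$k{\left(J \right)} = - \frac{826}{J} - \frac{J}{32}$ ($k{\left(J \right)} = - \frac{826}{J} + \frac{J}{-32} = - \frac{826}{J} + J \left(- \frac{1}{32}\right) = - \frac{826}{J} - \frac{J}{32}$)
$\frac{A}{485640} + \frac{92643}{k{\left(-1234 \right)}} = \frac{146311}{485640} + \frac{92643}{- \frac{826}{-1234} - - \frac{617}{16}} = 146311 \cdot \frac{1}{485640} + \frac{92643}{\left(-826\right) \left(- \frac{1}{1234}\right) + \frac{617}{16}} = \frac{146311}{485640} + \frac{92643}{\frac{413}{617} + \frac{617}{16}} = \frac{146311}{485640} + \frac{92643}{\frac{387297}{9872}} = \frac{146311}{485640} + 92643 \cdot \frac{9872}{387297} = \frac{146311}{485640} + \frac{304857232}{129099} = \frac{49356584917423}{20898546120}$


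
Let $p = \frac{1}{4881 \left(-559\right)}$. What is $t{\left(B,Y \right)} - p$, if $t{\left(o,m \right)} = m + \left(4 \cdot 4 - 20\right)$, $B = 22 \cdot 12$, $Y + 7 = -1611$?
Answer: $- \frac{4425592937}{2728479} \approx -1622.0$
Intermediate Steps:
$Y = -1618$ ($Y = -7 - 1611 = -1618$)
$B = 264$
$t{\left(o,m \right)} = -4 + m$ ($t{\left(o,m \right)} = m + \left(16 - 20\right) = m - 4 = -4 + m$)
$p = - \frac{1}{2728479}$ ($p = \frac{1}{-2728479} = - \frac{1}{2728479} \approx -3.665 \cdot 10^{-7}$)
$t{\left(B,Y \right)} - p = \left(-4 - 1618\right) - - \frac{1}{2728479} = -1622 + \frac{1}{2728479} = - \frac{4425592937}{2728479}$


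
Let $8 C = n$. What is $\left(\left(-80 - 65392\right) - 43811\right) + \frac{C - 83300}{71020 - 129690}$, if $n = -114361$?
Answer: $- \frac{51292288119}{469360} \approx -1.0928 \cdot 10^{5}$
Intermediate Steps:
$C = - \frac{114361}{8}$ ($C = \frac{1}{8} \left(-114361\right) = - \frac{114361}{8} \approx -14295.0$)
$\left(\left(-80 - 65392\right) - 43811\right) + \frac{C - 83300}{71020 - 129690} = \left(\left(-80 - 65392\right) - 43811\right) + \frac{- \frac{114361}{8} - 83300}{71020 - 129690} = \left(\left(-80 - 65392\right) - 43811\right) - \frac{780761}{8 \left(-58670\right)} = \left(-65472 - 43811\right) - - \frac{780761}{469360} = -109283 + \frac{780761}{469360} = - \frac{51292288119}{469360}$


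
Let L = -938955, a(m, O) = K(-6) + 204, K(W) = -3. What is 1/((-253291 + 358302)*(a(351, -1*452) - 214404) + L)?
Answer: -1/22494610188 ≈ -4.4455e-11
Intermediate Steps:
a(m, O) = 201 (a(m, O) = -3 + 204 = 201)
1/((-253291 + 358302)*(a(351, -1*452) - 214404) + L) = 1/((-253291 + 358302)*(201 - 214404) - 938955) = 1/(105011*(-214203) - 938955) = 1/(-22493671233 - 938955) = 1/(-22494610188) = -1/22494610188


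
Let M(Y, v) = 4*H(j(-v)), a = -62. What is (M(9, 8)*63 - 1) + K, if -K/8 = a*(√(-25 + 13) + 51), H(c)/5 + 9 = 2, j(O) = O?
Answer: 16475 + 992*I*√3 ≈ 16475.0 + 1718.2*I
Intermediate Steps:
H(c) = -35 (H(c) = -45 + 5*2 = -45 + 10 = -35)
M(Y, v) = -140 (M(Y, v) = 4*(-35) = -140)
K = 25296 + 992*I*√3 (K = -(-496)*(√(-25 + 13) + 51) = -(-496)*(√(-12) + 51) = -(-496)*(2*I*√3 + 51) = -(-496)*(51 + 2*I*√3) = -8*(-3162 - 124*I*√3) = 25296 + 992*I*√3 ≈ 25296.0 + 1718.2*I)
(M(9, 8)*63 - 1) + K = (-140*63 - 1) + (25296 + 992*I*√3) = (-8820 - 1) + (25296 + 992*I*√3) = -8821 + (25296 + 992*I*√3) = 16475 + 992*I*√3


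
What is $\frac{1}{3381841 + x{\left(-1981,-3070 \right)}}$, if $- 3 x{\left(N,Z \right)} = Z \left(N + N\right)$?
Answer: $- \frac{3}{2017817} \approx -1.4868 \cdot 10^{-6}$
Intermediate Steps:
$x{\left(N,Z \right)} = - \frac{2 N Z}{3}$ ($x{\left(N,Z \right)} = - \frac{Z \left(N + N\right)}{3} = - \frac{Z 2 N}{3} = - \frac{2 N Z}{3}$)
$\frac{1}{3381841 + x{\left(-1981,-3070 \right)}} = \frac{1}{3381841 - \left(- \frac{3962}{3}\right) \left(-3070\right)} = \frac{1}{3381841 - \frac{12163340}{3}} = \frac{1}{- \frac{2017817}{3}} = - \frac{3}{2017817}$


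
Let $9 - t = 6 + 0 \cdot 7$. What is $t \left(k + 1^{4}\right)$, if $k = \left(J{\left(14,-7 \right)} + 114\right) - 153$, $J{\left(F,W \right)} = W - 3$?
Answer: $-144$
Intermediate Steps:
$J{\left(F,W \right)} = -3 + W$ ($J{\left(F,W \right)} = W - 3 = -3 + W$)
$k = -49$ ($k = \left(\left(-3 - 7\right) + 114\right) - 153 = \left(-10 + 114\right) - 153 = 104 - 153 = -49$)
$t = 3$ ($t = 9 - \left(6 + 0 \cdot 7\right) = 9 - \left(6 + 0\right) = 9 - 6 = 3$)
$t \left(k + 1^{4}\right) = 3 \left(-49 + 1^{4}\right) = 3 \left(-49 + 1\right) = 3 \left(-48\right) = -144$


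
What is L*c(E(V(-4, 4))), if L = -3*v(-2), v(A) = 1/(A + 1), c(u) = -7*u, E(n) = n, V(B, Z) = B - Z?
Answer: 168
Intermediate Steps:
v(A) = 1/(1 + A)
L = 3 (L = -3/(1 - 2) = -3/(-1) = -3*(-1) = 3)
L*c(E(V(-4, 4))) = 3*(-7*(-4 - 1*4)) = 3*(-7*(-4 - 4)) = 3*(-7*(-8)) = 3*56 = 168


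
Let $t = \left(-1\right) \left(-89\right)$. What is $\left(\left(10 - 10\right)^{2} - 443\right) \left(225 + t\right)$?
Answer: $-139102$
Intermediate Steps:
$t = 89$
$\left(\left(10 - 10\right)^{2} - 443\right) \left(225 + t\right) = \left(\left(10 - 10\right)^{2} - 443\right) \left(225 + 89\right) = \left(0^{2} - 443\right) 314 = \left(0 - 443\right) 314 = \left(-443\right) 314 = -139102$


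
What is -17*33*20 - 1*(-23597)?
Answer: 12377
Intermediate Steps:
-17*33*20 - 1*(-23597) = -561*20 + 23597 = -11220 + 23597 = 12377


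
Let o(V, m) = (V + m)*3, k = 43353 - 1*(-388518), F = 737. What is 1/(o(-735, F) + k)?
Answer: 1/431877 ≈ 2.3155e-6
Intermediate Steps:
k = 431871 (k = 43353 + 388518 = 431871)
o(V, m) = 3*V + 3*m
1/(o(-735, F) + k) = 1/((3*(-735) + 3*737) + 431871) = 1/((-2205 + 2211) + 431871) = 1/(6 + 431871) = 1/431877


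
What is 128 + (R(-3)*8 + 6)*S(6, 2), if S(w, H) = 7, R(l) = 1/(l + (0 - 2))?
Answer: 794/5 ≈ 158.80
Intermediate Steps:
R(l) = 1/(-2 + l) (R(l) = 1/(l - 2) = 1/(-2 + l))
128 + (R(-3)*8 + 6)*S(6, 2) = 128 + (8/(-2 - 3) + 6)*7 = 128 + (8/(-5) + 6)*7 = 128 + (-⅕*8 + 6)*7 = 128 + (-8/5 + 6)*7 = 128 + (22/5)*7 = 128 + 154/5 = 794/5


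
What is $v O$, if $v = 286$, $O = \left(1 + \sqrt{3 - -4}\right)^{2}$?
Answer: $2288 + 572 \sqrt{7} \approx 3801.4$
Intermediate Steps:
$O = \left(1 + \sqrt{7}\right)^{2}$ ($O = \left(1 + \sqrt{3 + 4}\right)^{2} = \left(1 + \sqrt{7}\right)^{2} \approx 13.292$)
$v O = 286 \left(1 + \sqrt{7}\right)^{2}$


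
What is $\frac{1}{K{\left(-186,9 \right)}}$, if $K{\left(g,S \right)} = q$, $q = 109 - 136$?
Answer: $- \frac{1}{27} \approx -0.037037$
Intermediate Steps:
$q = -27$
$K{\left(g,S \right)} = -27$
$\frac{1}{K{\left(-186,9 \right)}} = \frac{1}{-27} = - \frac{1}{27}$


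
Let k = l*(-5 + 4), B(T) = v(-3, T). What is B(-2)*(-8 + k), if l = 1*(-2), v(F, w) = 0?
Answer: 0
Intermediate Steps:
l = -2
B(T) = 0
k = 2 (k = -2*(-5 + 4) = -2*(-1) = 2)
B(-2)*(-8 + k) = 0*(-8 + 2) = 0*(-6) = 0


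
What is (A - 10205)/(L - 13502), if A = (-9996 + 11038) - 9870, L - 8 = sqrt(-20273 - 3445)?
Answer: 42805217/30351959 + 19033*I*sqrt(23718)/182111754 ≈ 1.4103 + 0.016096*I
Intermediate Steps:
L = 8 + I*sqrt(23718) (L = 8 + sqrt(-20273 - 3445) = 8 + sqrt(-23718) = 8 + I*sqrt(23718) ≈ 8.0 + 154.01*I)
A = -8828 (A = 1042 - 9870 = -8828)
(A - 10205)/(L - 13502) = (-8828 - 10205)/((8 + I*sqrt(23718)) - 13502) = -19033/(-13494 + I*sqrt(23718))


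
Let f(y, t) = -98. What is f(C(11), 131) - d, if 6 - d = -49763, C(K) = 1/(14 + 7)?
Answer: -49867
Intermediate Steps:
C(K) = 1/21
d = 49769 (d = 6 - 1*(-49763) = 6 + 49763 = 49769)
f(C(11), 131) - d = -98 - 1*49769 = -98 - 49769 = -49867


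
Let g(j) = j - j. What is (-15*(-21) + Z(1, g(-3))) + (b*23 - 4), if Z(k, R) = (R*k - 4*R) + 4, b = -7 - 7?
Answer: -7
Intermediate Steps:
g(j) = 0
b = -14
Z(k, R) = 4 - 4*R + R*k (Z(k, R) = (-4*R + R*k) + 4 = 4 - 4*R + R*k)
(-15*(-21) + Z(1, g(-3))) + (b*23 - 4) = (-15*(-21) + (4 - 4*0 + 0*1)) + (-14*23 - 4) = (315 + (4 + 0 + 0)) + (-322 - 4) = (315 + 4) - 326 = 319 - 326 = -7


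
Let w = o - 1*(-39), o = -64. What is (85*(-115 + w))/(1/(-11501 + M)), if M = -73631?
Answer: 1013070800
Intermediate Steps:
w = -25 (w = -64 - 1*(-39) = -64 + 39 = -25)
(85*(-115 + w))/(1/(-11501 + M)) = (85*(-115 - 25))/(1/(-11501 - 73631)) = (85*(-140))/(1/(-85132)) = -11900/(-1/85132) = -11900*(-85132) = 1013070800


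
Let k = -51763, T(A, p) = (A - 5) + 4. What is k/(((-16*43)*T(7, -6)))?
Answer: 51763/4128 ≈ 12.539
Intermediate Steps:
T(A, p) = -1 + A (T(A, p) = (-5 + A) + 4 = -1 + A)
k/(((-16*43)*T(7, -6))) = -51763*(-1/(688*(-1 + 7))) = -51763/((-688*6)) = -51763/(-4128) = -51763*(-1/4128) = 51763/4128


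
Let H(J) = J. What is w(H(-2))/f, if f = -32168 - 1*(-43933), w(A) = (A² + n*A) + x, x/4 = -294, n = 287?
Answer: -1746/11765 ≈ -0.14841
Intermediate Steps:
x = -1176 (x = 4*(-294) = -1176)
w(A) = -1176 + A² + 287*A (w(A) = (A² + 287*A) - 1176 = -1176 + A² + 287*A)
f = 11765 (f = -32168 + 43933 = 11765)
w(H(-2))/f = (-1176 + (-2)² + 287*(-2))/11765 = (-1176 + 4 - 574)*(1/11765) = -1746*1/11765 = -1746/11765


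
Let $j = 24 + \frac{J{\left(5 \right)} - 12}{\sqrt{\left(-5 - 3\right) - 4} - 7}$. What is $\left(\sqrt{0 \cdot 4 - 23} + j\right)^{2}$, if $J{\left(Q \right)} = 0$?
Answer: $\frac{\left(1548 + 24 i \sqrt{3} + 61 i \sqrt{23}\right)^{2}}{3721} \approx 613.99 + 278.0 i$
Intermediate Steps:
$j = 24 - \frac{12}{-7 + 2 i \sqrt{3}}$ ($j = 24 + \frac{0 - 12}{\sqrt{\left(-5 - 3\right) - 4} - 7} = 24 - \frac{12}{\sqrt{-8 - 4} - 7} = 24 - \frac{12}{\sqrt{-12} - 7} = 24 - \frac{12}{2 i \sqrt{3} - 7} = 24 - \frac{12}{-7 + 2 i \sqrt{3}} \approx 25.377 + 0.68146 i$)
$\left(\sqrt{0 \cdot 4 - 23} + j\right)^{2} = \left(\sqrt{0 \cdot 4 - 23} + \left(\frac{1548}{61} + \frac{24 i \sqrt{3}}{61}\right)\right)^{2} = \left(\sqrt{0 - 23} + \left(\frac{1548}{61} + \frac{24 i \sqrt{3}}{61}\right)\right)^{2} = \left(\sqrt{-23} + \left(\frac{1548}{61} + \frac{24 i \sqrt{3}}{61}\right)\right)^{2} = \left(i \sqrt{23} + \left(\frac{1548}{61} + \frac{24 i \sqrt{3}}{61}\right)\right)^{2} = \left(\frac{1548}{61} + i \sqrt{23} + \frac{24 i \sqrt{3}}{61}\right)^{2}$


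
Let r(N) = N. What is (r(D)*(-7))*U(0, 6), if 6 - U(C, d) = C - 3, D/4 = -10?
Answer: 2520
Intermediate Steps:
D = -40 (D = 4*(-10) = -40)
U(C, d) = 9 - C (U(C, d) = 6 - (C - 3) = 6 - (-3 + C) = 6 + (3 - C) = 9 - C)
(r(D)*(-7))*U(0, 6) = (-40*(-7))*(9 - 1*0) = 280*(9 + 0) = 280*9 = 2520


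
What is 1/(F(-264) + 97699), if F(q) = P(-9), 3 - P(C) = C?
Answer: 1/97711 ≈ 1.0234e-5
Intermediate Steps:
P(C) = 3 - C
F(q) = 12 (F(q) = 3 - 1*(-9) = 3 + 9 = 12)
1/(F(-264) + 97699) = 1/(12 + 97699) = 1/97711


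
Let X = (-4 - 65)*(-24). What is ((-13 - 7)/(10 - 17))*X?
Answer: 33120/7 ≈ 4731.4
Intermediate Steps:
X = 1656 (X = -69*(-24) = 1656)
((-13 - 7)/(10 - 17))*X = ((-13 - 7)/(10 - 17))*1656 = -20/(-7)*1656 = -20*(-1/7)*1656 = (20/7)*1656 = 33120/7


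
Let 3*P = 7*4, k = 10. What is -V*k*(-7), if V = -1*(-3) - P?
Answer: -1330/3 ≈ -443.33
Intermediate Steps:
P = 28/3 (P = (7*4)/3 = (1/3)*28 = 28/3 ≈ 9.3333)
V = -19/3 (V = -1*(-3) - 1*28/3 = 3 - 28/3 = -19/3 ≈ -6.3333)
-V*k*(-7) = -(-19/3*10)*(-7) = -(-190)*(-7)/3 = -1*1330/3 = -1330/3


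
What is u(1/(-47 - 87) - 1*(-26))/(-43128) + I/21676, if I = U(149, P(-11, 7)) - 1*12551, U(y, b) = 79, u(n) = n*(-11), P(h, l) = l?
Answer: -1979086421/3479691632 ≈ -0.56875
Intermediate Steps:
u(n) = -11*n
I = -12472 (I = 79 - 1*12551 = 79 - 12551 = -12472)
u(1/(-47 - 87) - 1*(-26))/(-43128) + I/21676 = -11*(1/(-47 - 87) - 1*(-26))/(-43128) - 12472/21676 = -11*(1/(-134) + 26)*(-1/43128) - 12472*1/21676 = -11*(-1/134 + 26)*(-1/43128) - 3118/5419 = -11*3483/134*(-1/43128) - 3118/5419 = -38313/134*(-1/43128) - 3118/5419 = 4257/642128 - 3118/5419 = -1979086421/3479691632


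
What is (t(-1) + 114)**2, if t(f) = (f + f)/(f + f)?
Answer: 13225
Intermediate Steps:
t(f) = 1 (t(f) = (2*f)/((2*f)) = (2*f)*(1/(2*f)) = 1)
(t(-1) + 114)**2 = (1 + 114)**2 = 115**2 = 13225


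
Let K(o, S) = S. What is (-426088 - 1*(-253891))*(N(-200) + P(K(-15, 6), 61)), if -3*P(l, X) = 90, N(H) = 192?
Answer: -27895914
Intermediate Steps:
P(l, X) = -30 (P(l, X) = -1/3*90 = -30)
(-426088 - 1*(-253891))*(N(-200) + P(K(-15, 6), 61)) = (-426088 - 1*(-253891))*(192 - 30) = (-426088 + 253891)*162 = -172197*162 = -27895914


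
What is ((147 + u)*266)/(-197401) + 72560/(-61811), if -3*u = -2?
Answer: -50253934298/36604659633 ≈ -1.3729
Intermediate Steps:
u = 2/3 (u = -1/3*(-2) = 2/3 ≈ 0.66667)
((147 + u)*266)/(-197401) + 72560/(-61811) = ((147 + 2/3)*266)/(-197401) + 72560/(-61811) = ((443/3)*266)*(-1/197401) + 72560*(-1/61811) = (117838/3)*(-1/197401) - 72560/61811 = -117838/592203 - 72560/61811 = -50253934298/36604659633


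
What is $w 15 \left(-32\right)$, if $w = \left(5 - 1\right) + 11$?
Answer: $-7200$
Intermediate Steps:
$w = 15$ ($w = 4 + 11 = 15$)
$w 15 \left(-32\right) = 15 \cdot 15 \left(-32\right) = 225 \left(-32\right) = -7200$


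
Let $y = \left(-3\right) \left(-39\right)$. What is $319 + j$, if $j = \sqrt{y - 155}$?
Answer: $319 + i \sqrt{38} \approx 319.0 + 6.1644 i$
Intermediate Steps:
$y = 117$
$j = i \sqrt{38}$ ($j = \sqrt{117 - 155} = \sqrt{-38} = i \sqrt{38} \approx 6.1644 i$)
$319 + j = 319 + i \sqrt{38}$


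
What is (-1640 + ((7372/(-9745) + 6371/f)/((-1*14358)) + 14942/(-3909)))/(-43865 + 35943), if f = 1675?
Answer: 33465608555988659/161279288393577700 ≈ 0.20750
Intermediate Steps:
(-1640 + ((7372/(-9745) + 6371/f)/((-1*14358)) + 14942/(-3909)))/(-43865 + 35943) = (-1640 + ((7372/(-9745) + 6371/1675)/((-1*14358)) + 14942/(-3909)))/(-43865 + 35943) = (-1640 + ((7372*(-1/9745) + 6371*(1/1675))/(-14358) + 14942*(-1/3909)))/(-7922) = (-1640 + ((-7372/9745 + 6371/1675)*(-1/14358) - 14942/3909))*(-1/7922) = (-1640 + ((9947459/3264575)*(-1/14358) - 14942/3909))*(-1/7922) = (-1640 + (-9947459/46872767850 - 14942/3909))*(-1/7922) = (-1640 - 77823531314659/20358405502850)*(-1/7922) = -33465608555988659/20358405502850*(-1/7922) = 33465608555988659/161279288393577700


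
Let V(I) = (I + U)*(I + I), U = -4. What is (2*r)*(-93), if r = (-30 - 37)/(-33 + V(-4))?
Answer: 402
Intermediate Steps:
V(I) = 2*I*(-4 + I) (V(I) = (I - 4)*(I + I) = (-4 + I)*(2*I) = 2*I*(-4 + I))
r = -67/31 (r = (-30 - 37)/(-33 + 2*(-4)*(-4 - 4)) = -67/(-33 + 2*(-4)*(-8)) = -67/(-33 + 64) = -67/31 ≈ -2.1613)
(2*r)*(-93) = (2*(-67/31))*(-93) = -134/31*(-93) = 402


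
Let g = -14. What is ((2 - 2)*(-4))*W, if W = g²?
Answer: 0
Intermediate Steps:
W = 196 (W = (-14)² = 196)
((2 - 2)*(-4))*W = ((2 - 2)*(-4))*196 = (0*(-4))*196 = 0*196 = 0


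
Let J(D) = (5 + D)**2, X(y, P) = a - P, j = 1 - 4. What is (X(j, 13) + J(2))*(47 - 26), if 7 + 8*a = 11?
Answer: 1533/2 ≈ 766.50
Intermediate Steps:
a = 1/2 (a = -7/8 + (1/8)*11 = -7/8 + 11/8 = 1/2 ≈ 0.50000)
j = -3
X(y, P) = 1/2 - P
(X(j, 13) + J(2))*(47 - 26) = ((1/2 - 1*13) + (5 + 2)**2)*(47 - 26) = ((1/2 - 13) + 7**2)*21 = (-25/2 + 49)*21 = (73/2)*21 = 1533/2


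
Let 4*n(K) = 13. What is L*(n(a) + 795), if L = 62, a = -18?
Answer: 98983/2 ≈ 49492.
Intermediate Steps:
n(K) = 13/4 (n(K) = (¼)*13 = 13/4)
L*(n(a) + 795) = 62*(13/4 + 795) = 62*(3193/4) = 98983/2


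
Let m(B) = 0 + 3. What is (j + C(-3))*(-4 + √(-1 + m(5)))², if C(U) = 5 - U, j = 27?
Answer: 630 - 280*√2 ≈ 234.02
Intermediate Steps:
m(B) = 3
(j + C(-3))*(-4 + √(-1 + m(5)))² = (27 + (5 - 1*(-3)))*(-4 + √(-1 + 3))² = (27 + (5 + 3))*(-4 + √2)² = (27 + 8)*(-4 + √2)² = 35*(-4 + √2)²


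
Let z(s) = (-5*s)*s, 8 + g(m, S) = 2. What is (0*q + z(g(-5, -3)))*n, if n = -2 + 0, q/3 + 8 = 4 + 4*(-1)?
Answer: 360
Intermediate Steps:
g(m, S) = -6 (g(m, S) = -8 + 2 = -6)
q = -24 (q = -24 + 3*(4 + 4*(-1)) = -24 + 3*(4 - 4) = -24 + 3*0 = -24 + 0 = -24)
z(s) = -5*s²
n = -2
(0*q + z(g(-5, -3)))*n = (0*(-24) - 5*(-6)²)*(-2) = (0 - 5*36)*(-2) = (0 - 180)*(-2) = -180*(-2) = 360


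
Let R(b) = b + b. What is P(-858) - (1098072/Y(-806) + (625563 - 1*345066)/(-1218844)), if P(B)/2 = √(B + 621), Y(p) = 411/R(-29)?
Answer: 25875355490937/166981628 + 2*I*√237 ≈ 1.5496e+5 + 30.79*I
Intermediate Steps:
R(b) = 2*b
Y(p) = -411/58 (Y(p) = 411/((2*(-29))) = 411/(-58) = 411*(-1/58) = -411/58)
P(B) = 2*√(621 + B) (P(B) = 2*√(B + 621) = 2*√(621 + B))
P(-858) - (1098072/Y(-806) + (625563 - 1*345066)/(-1218844)) = 2*√(621 - 858) - (1098072/(-411/58) + (625563 - 1*345066)/(-1218844)) = 2*√(-237) - (1098072*(-58/411) + (625563 - 345066)*(-1/1218844)) = 2*(I*√237) - (-21229392/137 + 280497*(-1/1218844)) = 2*I*√237 - (-21229392/137 - 280497/1218844) = 2*I*√237 - 1*(-25875355490937/166981628) = 2*I*√237 + 25875355490937/166981628 = 25875355490937/166981628 + 2*I*√237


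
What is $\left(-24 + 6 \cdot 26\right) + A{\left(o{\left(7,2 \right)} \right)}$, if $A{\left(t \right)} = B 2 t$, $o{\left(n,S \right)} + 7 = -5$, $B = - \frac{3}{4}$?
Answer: $150$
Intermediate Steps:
$B = - \frac{3}{4}$ ($B = \left(-3\right) \frac{1}{4} = - \frac{3}{4} \approx -0.75$)
$o{\left(n,S \right)} = -12$ ($o{\left(n,S \right)} = -7 - 5 = -12$)
$A{\left(t \right)} = - \frac{3 t}{2}$ ($A{\left(t \right)} = \left(- \frac{3}{4}\right) 2 t = - \frac{3 t}{2}$)
$\left(-24 + 6 \cdot 26\right) + A{\left(o{\left(7,2 \right)} \right)} = \left(-24 + 6 \cdot 26\right) - -18 = \left(-24 + 156\right) + 18 = 132 + 18 = 150$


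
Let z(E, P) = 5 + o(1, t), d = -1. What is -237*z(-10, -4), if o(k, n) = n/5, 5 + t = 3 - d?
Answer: -5688/5 ≈ -1137.6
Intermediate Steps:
t = -1 (t = -5 + (3 - 1*(-1)) = -5 + (3 + 1) = -5 + 4 = -1)
o(k, n) = n/5 (o(k, n) = n*(⅕) = n/5)
z(E, P) = 24/5 (z(E, P) = 5 + (⅕)*(-1) = 5 - ⅕ = 24/5)
-237*z(-10, -4) = -237*24/5 = -5688/5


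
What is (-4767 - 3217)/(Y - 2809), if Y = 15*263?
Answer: -499/71 ≈ -7.0282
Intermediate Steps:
Y = 3945
(-4767 - 3217)/(Y - 2809) = (-4767 - 3217)/(3945 - 2809) = -7984/1136 = -7984*1/1136 = -499/71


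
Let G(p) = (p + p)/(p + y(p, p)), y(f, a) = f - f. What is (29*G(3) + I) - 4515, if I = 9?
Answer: -4448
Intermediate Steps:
y(f, a) = 0
G(p) = 2 (G(p) = (p + p)/(p + 0) = (2*p)/p = 2)
(29*G(3) + I) - 4515 = (29*2 + 9) - 4515 = (58 + 9) - 4515 = 67 - 4515 = -4448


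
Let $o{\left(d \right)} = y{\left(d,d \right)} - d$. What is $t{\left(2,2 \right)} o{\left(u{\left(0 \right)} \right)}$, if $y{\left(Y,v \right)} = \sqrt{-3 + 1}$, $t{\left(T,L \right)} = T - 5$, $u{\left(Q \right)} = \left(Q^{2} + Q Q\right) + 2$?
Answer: $6 - 3 i \sqrt{2} \approx 6.0 - 4.2426 i$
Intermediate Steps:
$u{\left(Q \right)} = 2 + 2 Q^{2}$ ($u{\left(Q \right)} = \left(Q^{2} + Q^{2}\right) + 2 = 2 Q^{2} + 2 = 2 + 2 Q^{2}$)
$t{\left(T,L \right)} = -5 + T$
$y{\left(Y,v \right)} = i \sqrt{2}$ ($y{\left(Y,v \right)} = \sqrt{-2} = i \sqrt{2}$)
$o{\left(d \right)} = - d + i \sqrt{2}$ ($o{\left(d \right)} = i \sqrt{2} - d = - d + i \sqrt{2}$)
$t{\left(2,2 \right)} o{\left(u{\left(0 \right)} \right)} = \left(-5 + 2\right) \left(- (2 + 2 \cdot 0^{2}) + i \sqrt{2}\right) = - 3 \left(- (2 + 2 \cdot 0) + i \sqrt{2}\right) = - 3 \left(- (2 + 0) + i \sqrt{2}\right) = - 3 \left(\left(-1\right) 2 + i \sqrt{2}\right) = - 3 \left(-2 + i \sqrt{2}\right) = 6 - 3 i \sqrt{2}$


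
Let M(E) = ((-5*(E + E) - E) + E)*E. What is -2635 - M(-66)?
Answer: 40925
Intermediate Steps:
M(E) = -10*E² (M(E) = ((-10*E - E) + E)*E = (-11*E + E)*E = (-10*E)*E = -10*E²)
-2635 - M(-66) = -2635 - (-10)*(-66)² = -2635 - (-10)*4356 = -2635 - 1*(-43560) = -2635 + 43560 = 40925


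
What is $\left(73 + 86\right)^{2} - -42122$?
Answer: $67403$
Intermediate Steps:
$\left(73 + 86\right)^{2} - -42122 = 159^{2} + 42122 = 25281 + 42122 = 67403$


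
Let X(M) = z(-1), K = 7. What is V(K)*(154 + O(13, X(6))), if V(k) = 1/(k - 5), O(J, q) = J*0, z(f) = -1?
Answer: 77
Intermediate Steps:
X(M) = -1
O(J, q) = 0
V(k) = 1/(-5 + k)
V(K)*(154 + O(13, X(6))) = (154 + 0)/(-5 + 7) = 154/2 = (½)*154 = 77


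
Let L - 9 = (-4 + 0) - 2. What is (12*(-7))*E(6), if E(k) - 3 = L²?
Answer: -1008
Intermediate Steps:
L = 3 (L = 9 + ((-4 + 0) - 2) = 9 + (-4 - 2) = 9 - 6 = 3)
E(k) = 12 (E(k) = 3 + 3² = 3 + 9 = 12)
(12*(-7))*E(6) = (12*(-7))*12 = -84*12 = -1008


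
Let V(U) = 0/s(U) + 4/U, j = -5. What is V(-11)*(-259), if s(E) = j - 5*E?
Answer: 1036/11 ≈ 94.182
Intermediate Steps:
s(E) = -5 - 5*E
V(U) = 4/U (V(U) = 0/(-5 - 5*U) + 4/U = 0 + 4/U = 4/U)
V(-11)*(-259) = (4/(-11))*(-259) = (4*(-1/11))*(-259) = -4/11*(-259) = 1036/11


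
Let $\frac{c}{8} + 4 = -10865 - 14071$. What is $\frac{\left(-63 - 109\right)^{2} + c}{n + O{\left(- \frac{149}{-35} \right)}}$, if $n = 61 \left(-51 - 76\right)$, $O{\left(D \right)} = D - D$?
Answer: $\frac{169936}{7747} \approx 21.936$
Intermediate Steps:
$O{\left(D \right)} = 0$
$c = -199520$ ($c = -32 + 8 \left(-10865 - 14071\right) = -32 + 8 \left(-24936\right) = -32 - 199488 = -199520$)
$n = -7747$ ($n = 61 \left(-127\right) = -7747$)
$\frac{\left(-63 - 109\right)^{2} + c}{n + O{\left(- \frac{149}{-35} \right)}} = \frac{\left(-63 - 109\right)^{2} - 199520}{-7747 + 0} = \frac{\left(-172\right)^{2} - 199520}{-7747} = \left(29584 - 199520\right) \left(- \frac{1}{7747}\right) = \left(-169936\right) \left(- \frac{1}{7747}\right) = \frac{169936}{7747}$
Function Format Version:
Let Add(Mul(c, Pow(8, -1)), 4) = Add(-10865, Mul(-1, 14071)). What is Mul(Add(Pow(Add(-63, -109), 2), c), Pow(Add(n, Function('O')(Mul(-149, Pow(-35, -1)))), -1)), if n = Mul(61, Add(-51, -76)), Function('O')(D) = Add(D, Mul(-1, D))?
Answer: Rational(169936, 7747) ≈ 21.936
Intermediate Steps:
Function('O')(D) = 0
c = -199520 (c = Add(-32, Mul(8, Add(-10865, Mul(-1, 14071)))) = Add(-32, Mul(8, Add(-10865, -14071))) = Add(-32, Mul(8, -24936)) = Add(-32, -199488) = -199520)
n = -7747 (n = Mul(61, -127) = -7747)
Mul(Add(Pow(Add(-63, -109), 2), c), Pow(Add(n, Function('O')(Mul(-149, Pow(-35, -1)))), -1)) = Mul(Add(Pow(Add(-63, -109), 2), -199520), Pow(Add(-7747, 0), -1)) = Mul(Add(Pow(-172, 2), -199520), Pow(-7747, -1)) = Mul(Add(29584, -199520), Rational(-1, 7747)) = Mul(-169936, Rational(-1, 7747)) = Rational(169936, 7747)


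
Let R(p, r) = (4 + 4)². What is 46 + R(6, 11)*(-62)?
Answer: -3922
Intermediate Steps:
R(p, r) = 64 (R(p, r) = 8² = 64)
46 + R(6, 11)*(-62) = 46 + 64*(-62) = 46 - 3968 = -3922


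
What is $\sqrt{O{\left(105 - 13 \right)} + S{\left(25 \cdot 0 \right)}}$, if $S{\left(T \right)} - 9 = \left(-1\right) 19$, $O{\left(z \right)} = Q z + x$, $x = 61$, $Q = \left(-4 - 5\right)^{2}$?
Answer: $\sqrt{7503} \approx 86.62$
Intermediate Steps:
$Q = 81$ ($Q = \left(-9\right)^{2} = 81$)
$O{\left(z \right)} = 61 + 81 z$ ($O{\left(z \right)} = 81 z + 61 = 61 + 81 z$)
$S{\left(T \right)} = -10$ ($S{\left(T \right)} = 9 - 19 = -10$)
$\sqrt{O{\left(105 - 13 \right)} + S{\left(25 \cdot 0 \right)}} = \sqrt{\left(61 + 81 \left(105 - 13\right)\right) - 10} = \sqrt{\left(61 + 81 \cdot 92\right) - 10} = \sqrt{\left(61 + 7452\right) - 10} = \sqrt{7513 - 10} = \sqrt{7503}$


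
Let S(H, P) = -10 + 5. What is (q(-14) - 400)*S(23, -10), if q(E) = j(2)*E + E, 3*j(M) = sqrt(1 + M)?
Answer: 2070 + 70*sqrt(3)/3 ≈ 2110.4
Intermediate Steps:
j(M) = sqrt(1 + M)/3
S(H, P) = -5
q(E) = E + E*sqrt(3)/3 (q(E) = (sqrt(1 + 2)/3)*E + E = (sqrt(3)/3)*E + E = E*sqrt(3)/3 + E = E + E*sqrt(3)/3)
(q(-14) - 400)*S(23, -10) = ((1/3)*(-14)*(3 + sqrt(3)) - 400)*(-5) = ((-14 - 14*sqrt(3)/3) - 400)*(-5) = (-414 - 14*sqrt(3)/3)*(-5) = 2070 + 70*sqrt(3)/3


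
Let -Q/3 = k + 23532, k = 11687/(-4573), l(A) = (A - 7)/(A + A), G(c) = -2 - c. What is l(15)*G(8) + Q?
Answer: -968437925/13719 ≈ -70591.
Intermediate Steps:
l(A) = (-7 + A)/(2*A) (l(A) = (-7 + A)/((2*A)) = (-7 + A)*(1/(2*A)) = (-7 + A)/(2*A))
k = -11687/4573 (k = 11687*(-1/4573) = -11687/4573 ≈ -2.5557)
Q = -322800447/4573 (Q = -3*(-11687/4573 + 23532) = -3*107600149/4573 = -322800447/4573 ≈ -70588.)
l(15)*G(8) + Q = ((1/2)*(-7 + 15)/15)*(-2 - 1*8) - 322800447/4573 = ((1/2)*(1/15)*8)*(-2 - 8) - 322800447/4573 = (4/15)*(-10) - 322800447/4573 = -8/3 - 322800447/4573 = -968437925/13719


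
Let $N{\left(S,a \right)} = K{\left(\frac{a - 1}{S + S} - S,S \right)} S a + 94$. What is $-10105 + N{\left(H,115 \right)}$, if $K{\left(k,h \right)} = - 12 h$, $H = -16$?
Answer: $-363291$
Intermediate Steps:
$N{\left(S,a \right)} = 94 - 12 a S^{2}$ ($N{\left(S,a \right)} = - 12 S S a + 94 = - 12 S^{2} a + 94 = - 12 a S^{2} + 94 = 94 - 12 a S^{2}$)
$-10105 + N{\left(H,115 \right)} = -10105 + \left(94 - 1380 \left(-16\right)^{2}\right) = -10105 + \left(94 - 1380 \cdot 256\right) = -10105 + \left(94 - 353280\right) = -10105 - 353186 = -363291$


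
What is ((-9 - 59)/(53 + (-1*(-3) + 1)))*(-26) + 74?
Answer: 5986/57 ≈ 105.02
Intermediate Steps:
((-9 - 59)/(53 + (-1*(-3) + 1)))*(-26) + 74 = -68/(53 + (3 + 1))*(-26) + 74 = -68/(53 + 4)*(-26) + 74 = -68/57*(-26) + 74 = 1768/57 + 74 = 5986/57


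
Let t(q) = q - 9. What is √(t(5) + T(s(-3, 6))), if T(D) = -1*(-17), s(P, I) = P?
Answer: √13 ≈ 3.6056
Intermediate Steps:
T(D) = 17
t(q) = -9 + q
√(t(5) + T(s(-3, 6))) = √((-9 + 5) + 17) = √(-4 + 17) = √13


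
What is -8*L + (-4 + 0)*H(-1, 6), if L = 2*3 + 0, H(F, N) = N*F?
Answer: -24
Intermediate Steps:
H(F, N) = F*N
L = 6 (L = 6 + 0 = 6)
-8*L + (-4 + 0)*H(-1, 6) = -8*6 + (-4 + 0)*(-1*6) = -48 - 4*(-6) = -48 + 24 = -24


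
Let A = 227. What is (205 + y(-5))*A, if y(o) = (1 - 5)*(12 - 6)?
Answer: 41087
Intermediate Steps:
y(o) = -24 (y(o) = -4*6 = -24)
(205 + y(-5))*A = (205 - 24)*227 = 181*227 = 41087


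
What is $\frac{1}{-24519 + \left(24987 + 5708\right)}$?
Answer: $\frac{1}{6176} \approx 0.00016192$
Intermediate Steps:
$\frac{1}{-24519 + \left(24987 + 5708\right)} = \frac{1}{-24519 + 30695} = \frac{1}{6176}$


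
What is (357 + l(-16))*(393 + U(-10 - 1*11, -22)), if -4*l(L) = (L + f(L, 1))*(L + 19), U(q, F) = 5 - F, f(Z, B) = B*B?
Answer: 154665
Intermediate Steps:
f(Z, B) = B²
l(L) = -(1 + L)*(19 + L)/4 (l(L) = -(L + 1²)*(L + 19)/4 = -(L + 1)*(19 + L)/4 = -(1 + L)*(19 + L)/4)
(357 + l(-16))*(393 + U(-10 - 1*11, -22)) = (357 + (-19/4 - 5*(-16) - ¼*(-16)²))*(393 + (5 - 1*(-22))) = (357 + (-19/4 + 80 - ¼*256))*(393 + (5 + 22)) = (357 + (-19/4 + 80 - 64))*(393 + 27) = (357 + 45/4)*420 = (1473/4)*420 = 154665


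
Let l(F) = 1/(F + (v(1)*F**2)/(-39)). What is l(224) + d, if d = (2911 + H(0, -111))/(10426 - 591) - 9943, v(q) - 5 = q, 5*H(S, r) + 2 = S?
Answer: -1361188020313/136903200 ≈ -9942.7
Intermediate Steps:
H(S, r) = -2/5 + S/5
v(q) = 5 + q
l(F) = 1/(F - 2*F**2/13) (l(F) = 1/(F + ((5 + 1)*F**2)/(-39)) = 1/(F + (6*F**2)*(-1/39)) = 1/(F - 2*F**2/13))
d = -69847496/7025 (d = (2911 + (-2/5 + (1/5)*0))/(10426 - 591) - 9943 = (2911 + (-2/5 + 0))/9835 - 9943 = (2911 - 2/5)*(1/9835) - 9943 = (14553/5)*(1/9835) - 9943 = 2079/7025 - 9943 = -69847496/7025 ≈ -9942.7)
l(224) + d = -13/(224*(-13 + 2*224)) - 69847496/7025 = -13*1/224/(-13 + 448) - 69847496/7025 = -13*1/224/435 - 69847496/7025 = -13*1/224*1/435 - 69847496/7025 = -13/97440 - 69847496/7025 = -1361188020313/136903200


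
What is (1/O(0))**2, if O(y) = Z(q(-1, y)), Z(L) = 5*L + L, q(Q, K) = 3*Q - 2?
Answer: 1/900 ≈ 0.0011111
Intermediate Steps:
q(Q, K) = -2 + 3*Q
Z(L) = 6*L
O(y) = -30 (O(y) = 6*(-2 + 3*(-1)) = 6*(-2 - 3) = 6*(-5) = -30)
(1/O(0))**2 = (1/(-30))**2 = (-1/30)**2 = 1/900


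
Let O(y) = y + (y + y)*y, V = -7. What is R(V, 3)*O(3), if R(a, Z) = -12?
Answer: -252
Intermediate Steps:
O(y) = y + 2*y**2 (O(y) = y + (2*y)*y = y + 2*y**2)
R(V, 3)*O(3) = -36*(1 + 2*3) = -36*(1 + 6) = -36*7 = -12*21 = -252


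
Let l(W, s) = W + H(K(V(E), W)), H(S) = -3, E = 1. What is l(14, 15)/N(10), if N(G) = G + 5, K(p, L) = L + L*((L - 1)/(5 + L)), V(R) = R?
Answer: 11/15 ≈ 0.73333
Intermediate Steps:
K(p, L) = L + L*(-1 + L)/(5 + L) (K(p, L) = L + L*((-1 + L)/(5 + L)) = L + L*(-1 + L)/(5 + L))
N(G) = 5 + G
l(W, s) = -3 + W (l(W, s) = W - 3 = -3 + W)
l(14, 15)/N(10) = (-3 + 14)/(5 + 10) = 11/15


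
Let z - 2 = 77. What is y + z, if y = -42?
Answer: 37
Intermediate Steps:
z = 79 (z = 2 + 77 = 79)
y + z = -42 + 79 = 37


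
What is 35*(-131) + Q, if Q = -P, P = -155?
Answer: -4430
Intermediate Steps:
Q = 155 (Q = -1*(-155) = 155)
35*(-131) + Q = 35*(-131) + 155 = -4585 + 155 = -4430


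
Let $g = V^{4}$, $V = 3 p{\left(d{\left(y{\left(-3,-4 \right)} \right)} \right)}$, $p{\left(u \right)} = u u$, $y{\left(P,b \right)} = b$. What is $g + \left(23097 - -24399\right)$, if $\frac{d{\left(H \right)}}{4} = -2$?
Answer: $1359001992$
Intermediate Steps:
$d{\left(H \right)} = -8$ ($d{\left(H \right)} = 4 \left(-2\right) = -8$)
$p{\left(u \right)} = u^{2}$
$V = 192$ ($V = 3 \left(-8\right)^{2} = 3 \cdot 64 = 192$)
$g = 1358954496$ ($g = 192^{4} = 1358954496$)
$g + \left(23097 - -24399\right) = 1358954496 + \left(23097 - -24399\right) = 1358954496 + \left(23097 + 24399\right) = 1358954496 + 47496 = 1359001992$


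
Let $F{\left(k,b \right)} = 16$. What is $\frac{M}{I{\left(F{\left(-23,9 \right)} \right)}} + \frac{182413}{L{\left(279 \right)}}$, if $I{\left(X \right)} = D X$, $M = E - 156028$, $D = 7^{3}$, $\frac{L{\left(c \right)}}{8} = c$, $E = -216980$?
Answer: $\frac{10533043}{765576} \approx 13.758$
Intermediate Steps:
$L{\left(c \right)} = 8 c$
$D = 343$
$M = -373008$ ($M = -216980 - 156028 = -373008$)
$I{\left(X \right)} = 343 X$
$\frac{M}{I{\left(F{\left(-23,9 \right)} \right)}} + \frac{182413}{L{\left(279 \right)}} = - \frac{373008}{343 \cdot 16} + \frac{182413}{8 \cdot 279} = - \frac{373008}{5488} + \frac{182413}{2232} = \left(-373008\right) \frac{1}{5488} + 182413 \cdot \frac{1}{2232} = - \frac{23313}{343} + \frac{182413}{2232} = \frac{10533043}{765576}$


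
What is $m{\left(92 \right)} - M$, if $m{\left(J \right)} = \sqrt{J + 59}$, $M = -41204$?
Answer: $41204 + \sqrt{151} \approx 41216.0$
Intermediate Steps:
$m{\left(J \right)} = \sqrt{59 + J}$
$m{\left(92 \right)} - M = \sqrt{59 + 92} - -41204 = \sqrt{151} + 41204 = 41204 + \sqrt{151}$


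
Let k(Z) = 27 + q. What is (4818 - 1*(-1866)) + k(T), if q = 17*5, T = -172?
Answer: 6796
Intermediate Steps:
q = 85
k(Z) = 112 (k(Z) = 27 + 85 = 112)
(4818 - 1*(-1866)) + k(T) = (4818 - 1*(-1866)) + 112 = (4818 + 1866) + 112 = 6684 + 112 = 6796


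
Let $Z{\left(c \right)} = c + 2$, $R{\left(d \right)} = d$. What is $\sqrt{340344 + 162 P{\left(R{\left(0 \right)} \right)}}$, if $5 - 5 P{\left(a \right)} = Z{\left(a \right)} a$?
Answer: $3 \sqrt{37834} \approx 583.53$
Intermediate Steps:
$Z{\left(c \right)} = 2 + c$
$P{\left(a \right)} = 1 - \frac{a \left(2 + a\right)}{5}$ ($P{\left(a \right)} = 1 - \frac{\left(2 + a\right) a}{5} = 1 - \frac{a \left(2 + a\right)}{5}$)
$\sqrt{340344 + 162 P{\left(R{\left(0 \right)} \right)}} = \sqrt{340344 + 162 \left(1 - 0 \left(2 + 0\right)\right)} = \sqrt{340344 + 162 \left(1 - 0 \cdot 2\right)} = \sqrt{340344 + 162 \left(1 + 0\right)} = \sqrt{340344 + 162 \cdot 1} = \sqrt{340344 + 162} = \sqrt{340506} = 3 \sqrt{37834}$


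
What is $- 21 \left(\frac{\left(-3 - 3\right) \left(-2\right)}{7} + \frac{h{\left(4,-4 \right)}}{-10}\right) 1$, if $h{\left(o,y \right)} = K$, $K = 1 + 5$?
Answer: $- \frac{117}{5} \approx -23.4$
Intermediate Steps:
$K = 6$
$h{\left(o,y \right)} = 6$
$- 21 \left(\frac{\left(-3 - 3\right) \left(-2\right)}{7} + \frac{h{\left(4,-4 \right)}}{-10}\right) 1 = - 21 \left(\frac{\left(-3 - 3\right) \left(-2\right)}{7} + \frac{6}{-10}\right) 1 = - 21 \left(\left(-6\right) \left(-2\right) \frac{1}{7} + 6 \left(- \frac{1}{10}\right)\right) 1 = - 21 \left(12 \cdot \frac{1}{7} - \frac{3}{5}\right) 1 = - 21 \left(\frac{12}{7} - \frac{3}{5}\right) 1 = \left(-21\right) \frac{39}{35} \cdot 1 = \left(- \frac{117}{5}\right) 1 = - \frac{117}{5}$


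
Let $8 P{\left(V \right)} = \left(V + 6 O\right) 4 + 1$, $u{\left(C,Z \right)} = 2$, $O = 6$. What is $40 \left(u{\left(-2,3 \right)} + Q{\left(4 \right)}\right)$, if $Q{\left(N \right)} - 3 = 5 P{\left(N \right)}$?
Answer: $4225$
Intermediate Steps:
$P{\left(V \right)} = \frac{145}{8} + \frac{V}{2}$ ($P{\left(V \right)} = \frac{\left(V + 6 \cdot 6\right) 4 + 1}{8} = \frac{\left(V + 36\right) 4 + 1}{8} = \frac{\left(36 + V\right) 4 + 1}{8} = \frac{\left(144 + 4 V\right) + 1}{8} = \frac{145 + 4 V}{8} = \frac{145}{8} + \frac{V}{2}$)
$Q{\left(N \right)} = \frac{749}{8} + \frac{5 N}{2}$ ($Q{\left(N \right)} = 3 + 5 \left(\frac{145}{8} + \frac{N}{2}\right) = 3 + \left(\frac{725}{8} + \frac{5 N}{2}\right) = \frac{749}{8} + \frac{5 N}{2}$)
$40 \left(u{\left(-2,3 \right)} + Q{\left(4 \right)}\right) = 40 \left(2 + \left(\frac{749}{8} + \frac{5}{2} \cdot 4\right)\right) = 40 \left(2 + \left(\frac{749}{8} + 10\right)\right) = 40 \left(2 + \frac{829}{8}\right) = 40 \cdot \frac{845}{8} = 4225$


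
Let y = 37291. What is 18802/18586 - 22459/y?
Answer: 141861204/346545263 ≈ 0.40936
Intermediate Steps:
18802/18586 - 22459/y = 18802/18586 - 22459/37291 = 18802*(1/18586) - 22459*1/37291 = 9401/9293 - 22459/37291 = 141861204/346545263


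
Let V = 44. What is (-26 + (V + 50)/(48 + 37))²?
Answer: 4477456/7225 ≈ 619.72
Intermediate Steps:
(-26 + (V + 50)/(48 + 37))² = (-26 + (44 + 50)/(48 + 37))² = (-26 + 94/85)² = (-2116/85)² = 4477456/7225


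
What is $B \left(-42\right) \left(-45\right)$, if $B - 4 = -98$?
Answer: $-177660$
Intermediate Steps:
$B = -94$ ($B = 4 - 98 = -94$)
$B \left(-42\right) \left(-45\right) = \left(-94\right) \left(-42\right) \left(-45\right) = 3948 \left(-45\right) = -177660$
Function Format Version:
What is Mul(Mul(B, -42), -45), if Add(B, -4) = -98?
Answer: -177660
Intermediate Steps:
B = -94 (B = Add(4, -98) = -94)
Mul(Mul(B, -42), -45) = Mul(Mul(-94, -42), -45) = Mul(3948, -45) = -177660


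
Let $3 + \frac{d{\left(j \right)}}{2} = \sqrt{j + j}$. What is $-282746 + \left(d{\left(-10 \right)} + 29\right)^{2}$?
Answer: $-282297 + 184 i \sqrt{5} \approx -2.823 \cdot 10^{5} + 411.44 i$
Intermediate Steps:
$d{\left(j \right)} = -6 + 2 \sqrt{2} \sqrt{j}$ ($d{\left(j \right)} = -6 + 2 \sqrt{j + j} = -6 + 2 \sqrt{2 j} = -6 + 2 \sqrt{2} \sqrt{j}$)
$-282746 + \left(d{\left(-10 \right)} + 29\right)^{2} = -282746 + \left(\left(-6 + 2 \sqrt{2} \sqrt{-10}\right) + 29\right)^{2} = -282746 + \left(\left(-6 + 2 \sqrt{2} i \sqrt{10}\right) + 29\right)^{2} = -282746 + \left(\left(-6 + 4 i \sqrt{5}\right) + 29\right)^{2} = -282746 + \left(23 + 4 i \sqrt{5}\right)^{2}$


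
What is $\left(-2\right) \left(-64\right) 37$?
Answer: $4736$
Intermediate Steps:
$\left(-2\right) \left(-64\right) 37 = 128 \cdot 37 = 4736$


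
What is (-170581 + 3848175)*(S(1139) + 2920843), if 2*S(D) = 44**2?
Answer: 10745234602734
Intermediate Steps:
S(D) = 968 (S(D) = (1/2)*44**2 = (1/2)*1936 = 968)
(-170581 + 3848175)*(S(1139) + 2920843) = (-170581 + 3848175)*(968 + 2920843) = 3677594*2921811 = 10745234602734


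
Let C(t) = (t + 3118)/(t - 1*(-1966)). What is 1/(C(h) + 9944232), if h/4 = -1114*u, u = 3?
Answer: 5701/56692071757 ≈ 1.0056e-7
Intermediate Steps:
h = -13368 (h = 4*(-1114*3) = 4*(-3342) = -13368)
C(t) = (3118 + t)/(1966 + t) (C(t) = (3118 + t)/(t + 1966) = (3118 + t)/(1966 + t))
1/(C(h) + 9944232) = 1/((3118 - 13368)/(1966 - 13368) + 9944232) = 1/(-10250/(-11402) + 9944232) = 1/(-1/11402*(-10250) + 9944232) = 1/(5125/5701 + 9944232) = 1/(56692071757/5701) = 5701/56692071757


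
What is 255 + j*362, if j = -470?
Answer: -169885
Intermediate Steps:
255 + j*362 = 255 - 470*362 = 255 - 170140 = -169885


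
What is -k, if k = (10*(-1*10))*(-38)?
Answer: -3800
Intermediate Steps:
k = 3800 (k = (10*(-10))*(-38) = -100*(-38) = 3800)
-k = -1*3800 = -3800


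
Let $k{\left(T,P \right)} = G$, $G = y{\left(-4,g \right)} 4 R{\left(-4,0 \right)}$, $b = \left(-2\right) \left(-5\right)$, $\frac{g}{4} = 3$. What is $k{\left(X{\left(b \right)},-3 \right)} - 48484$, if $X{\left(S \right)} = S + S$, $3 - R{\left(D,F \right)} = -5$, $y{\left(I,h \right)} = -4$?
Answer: $-48612$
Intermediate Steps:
$g = 12$ ($g = 4 \cdot 3 = 12$)
$R{\left(D,F \right)} = 8$ ($R{\left(D,F \right)} = 3 - -5 = 3 + 5 = 8$)
$b = 10$
$X{\left(S \right)} = 2 S$
$G = -128$ ($G = \left(-4\right) 4 \cdot 8 = \left(-16\right) 8 = -128$)
$k{\left(T,P \right)} = -128$
$k{\left(X{\left(b \right)},-3 \right)} - 48484 = -128 - 48484 = -48612$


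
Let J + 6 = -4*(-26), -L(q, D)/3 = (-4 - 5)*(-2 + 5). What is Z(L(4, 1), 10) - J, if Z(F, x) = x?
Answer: -88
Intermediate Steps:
L(q, D) = 81 (L(q, D) = -3*(-4 - 5)*(-2 + 5) = -(-27)*3 = -3*(-27) = 81)
J = 98 (J = -6 - 4*(-26) = -6 + 104 = 98)
Z(L(4, 1), 10) - J = 10 - 1*98 = 10 - 98 = -88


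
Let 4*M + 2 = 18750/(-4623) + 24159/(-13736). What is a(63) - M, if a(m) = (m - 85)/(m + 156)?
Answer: 34362816761/18542446176 ≈ 1.8532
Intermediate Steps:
a(m) = (-85 + m)/(156 + m)
M = -165413371/84668704 (M = -½ + (18750/(-4623) + 24159/(-13736))/4 = -½ + (18750*(-1/4623) + 24159*(-1/13736))/4 = -½ + (-6250/1541 - 24159/13736)/4 = -½ + (¼)*(-123079019/21167176) = -½ - 123079019/84668704 = -165413371/84668704 ≈ -1.9537)
a(63) - M = (-85 + 63)/(156 + 63) - 1*(-165413371/84668704) = -22/219 + 165413371/84668704 = 34362816761/18542446176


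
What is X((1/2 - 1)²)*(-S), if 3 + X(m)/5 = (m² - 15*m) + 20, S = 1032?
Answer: -137385/2 ≈ -68693.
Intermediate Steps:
X(m) = 85 - 75*m + 5*m² (X(m) = -15 + 5*((m² - 15*m) + 20) = -15 + 5*(20 + m² - 15*m) = -15 + (100 - 75*m + 5*m²) = 85 - 75*m + 5*m²)
X((1/2 - 1)²)*(-S) = (85 - 75*(1/2 - 1)² + 5*((1/2 - 1)²)²)*(-1*1032) = (85 - 75*(½ - 1)² + 5*((½ - 1)²)²)*(-1032) = (85 - 75*(-½)² + 5*((-½)²)²)*(-1032) = (85 - 75*¼ + 5*(¼)²)*(-1032) = (85 - 75/4 + 5*(1/16))*(-1032) = (85 - 75/4 + 5/16)*(-1032) = (1065/16)*(-1032) = -137385/2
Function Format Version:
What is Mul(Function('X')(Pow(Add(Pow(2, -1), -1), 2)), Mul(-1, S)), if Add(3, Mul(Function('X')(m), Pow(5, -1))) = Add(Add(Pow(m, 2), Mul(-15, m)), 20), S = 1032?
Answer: Rational(-137385, 2) ≈ -68693.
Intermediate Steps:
Function('X')(m) = Add(85, Mul(-75, m), Mul(5, Pow(m, 2))) (Function('X')(m) = Add(-15, Mul(5, Add(Add(Pow(m, 2), Mul(-15, m)), 20))) = Add(-15, Mul(5, Add(20, Pow(m, 2), Mul(-15, m)))) = Add(-15, Add(100, Mul(-75, m), Mul(5, Pow(m, 2)))) = Add(85, Mul(-75, m), Mul(5, Pow(m, 2))))
Mul(Function('X')(Pow(Add(Pow(2, -1), -1), 2)), Mul(-1, S)) = Mul(Add(85, Mul(-75, Pow(Add(Pow(2, -1), -1), 2)), Mul(5, Pow(Pow(Add(Pow(2, -1), -1), 2), 2))), Mul(-1, 1032)) = Mul(Add(85, Mul(-75, Pow(Add(Rational(1, 2), -1), 2)), Mul(5, Pow(Pow(Add(Rational(1, 2), -1), 2), 2))), -1032) = Mul(Add(85, Mul(-75, Pow(Rational(-1, 2), 2)), Mul(5, Pow(Pow(Rational(-1, 2), 2), 2))), -1032) = Mul(Add(85, Mul(-75, Rational(1, 4)), Mul(5, Pow(Rational(1, 4), 2))), -1032) = Mul(Add(85, Rational(-75, 4), Mul(5, Rational(1, 16))), -1032) = Mul(Add(85, Rational(-75, 4), Rational(5, 16)), -1032) = Mul(Rational(1065, 16), -1032) = Rational(-137385, 2)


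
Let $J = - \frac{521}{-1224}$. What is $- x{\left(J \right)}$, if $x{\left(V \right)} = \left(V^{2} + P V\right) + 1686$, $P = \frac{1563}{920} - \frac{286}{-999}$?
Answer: $- \frac{16131527150377}{9562108320} \approx -1687.0$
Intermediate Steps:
$P = \frac{1824557}{919080}$ ($P = 1563 \cdot \frac{1}{920} - - \frac{286}{999} = \frac{1563}{920} + \frac{286}{999} = \frac{1824557}{919080} \approx 1.9852$)
$J = \frac{521}{1224}$ ($J = \left(-521\right) \left(- \frac{1}{1224}\right) = \frac{521}{1224} \approx 0.42565$)
$x{\left(V \right)} = 1686 + V^{2} + \frac{1824557 V}{919080}$ ($x{\left(V \right)} = \left(V^{2} + \frac{1824557 V}{919080}\right) + 1686 = 1686 + V^{2} + \frac{1824557 V}{919080}$)
$- x{\left(J \right)} = - (1686 + \left(\frac{521}{1224}\right)^{2} + \frac{1824557}{919080} \cdot \frac{521}{1224}) = - (1686 + \frac{271441}{1498176} + \frac{950594197}{1124953920}) = \left(-1\right) \frac{16131527150377}{9562108320} = - \frac{16131527150377}{9562108320}$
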